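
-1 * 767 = -767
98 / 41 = 2.39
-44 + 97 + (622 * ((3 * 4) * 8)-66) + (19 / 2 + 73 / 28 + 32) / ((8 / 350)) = 986059 / 16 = 61628.69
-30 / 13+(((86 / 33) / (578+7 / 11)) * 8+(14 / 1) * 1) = 11.73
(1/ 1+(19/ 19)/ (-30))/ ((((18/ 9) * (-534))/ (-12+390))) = -609/ 1780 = -0.34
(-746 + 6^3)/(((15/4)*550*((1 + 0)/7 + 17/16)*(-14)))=1696/111375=0.02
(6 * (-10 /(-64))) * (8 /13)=15 /26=0.58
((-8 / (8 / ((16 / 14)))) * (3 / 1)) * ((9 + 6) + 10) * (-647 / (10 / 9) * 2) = 698760 / 7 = 99822.86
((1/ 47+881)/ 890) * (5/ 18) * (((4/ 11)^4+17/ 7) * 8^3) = 442902618112/ 1286109363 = 344.37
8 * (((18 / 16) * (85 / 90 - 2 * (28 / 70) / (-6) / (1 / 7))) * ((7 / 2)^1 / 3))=1183 / 60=19.72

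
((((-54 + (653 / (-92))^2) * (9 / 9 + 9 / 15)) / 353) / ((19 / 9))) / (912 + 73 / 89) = -1292013 / 151707006170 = -0.00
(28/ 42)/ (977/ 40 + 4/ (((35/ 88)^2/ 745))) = 784/ 22182759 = 0.00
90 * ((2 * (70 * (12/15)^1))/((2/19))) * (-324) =-31026240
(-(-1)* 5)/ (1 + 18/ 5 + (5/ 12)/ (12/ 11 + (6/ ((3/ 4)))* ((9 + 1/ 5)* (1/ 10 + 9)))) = 55345200/ 50924459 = 1.09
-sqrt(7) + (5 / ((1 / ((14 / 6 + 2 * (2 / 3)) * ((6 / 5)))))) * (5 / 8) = 55 / 4 - sqrt(7) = 11.10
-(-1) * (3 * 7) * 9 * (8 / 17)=1512 / 17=88.94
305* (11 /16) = 3355 /16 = 209.69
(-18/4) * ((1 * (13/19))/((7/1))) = -0.44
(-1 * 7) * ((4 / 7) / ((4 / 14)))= -14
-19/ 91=-0.21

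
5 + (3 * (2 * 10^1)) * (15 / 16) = 61.25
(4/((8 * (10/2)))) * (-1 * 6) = -3/5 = -0.60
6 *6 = 36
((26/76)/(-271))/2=-13/20596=-0.00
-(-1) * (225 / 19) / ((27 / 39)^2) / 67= 0.37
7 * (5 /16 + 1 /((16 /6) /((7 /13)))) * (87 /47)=65163 /9776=6.67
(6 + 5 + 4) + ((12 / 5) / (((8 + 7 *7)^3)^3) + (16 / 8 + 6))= 243472708289722189 / 10585769925640095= 23.00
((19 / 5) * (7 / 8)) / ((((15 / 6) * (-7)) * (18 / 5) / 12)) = -19 / 30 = -0.63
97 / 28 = 3.46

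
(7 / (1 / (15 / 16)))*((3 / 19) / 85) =63 / 5168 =0.01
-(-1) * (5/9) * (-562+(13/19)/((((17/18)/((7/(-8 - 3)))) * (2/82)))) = -10319720/31977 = -322.72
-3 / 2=-1.50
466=466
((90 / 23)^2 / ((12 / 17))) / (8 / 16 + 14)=22950 / 15341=1.50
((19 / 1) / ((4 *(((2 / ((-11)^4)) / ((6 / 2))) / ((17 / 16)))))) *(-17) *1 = -241181193 / 128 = -1884228.07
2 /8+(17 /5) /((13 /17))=1221 /260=4.70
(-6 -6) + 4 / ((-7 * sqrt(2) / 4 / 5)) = -12 -40 * sqrt(2) / 7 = -20.08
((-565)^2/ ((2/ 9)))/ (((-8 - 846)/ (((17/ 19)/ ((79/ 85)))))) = -4151521125/ 2563708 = -1619.34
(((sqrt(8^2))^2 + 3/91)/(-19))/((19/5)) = -29135/32851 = -0.89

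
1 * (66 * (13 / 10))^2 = 184041 / 25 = 7361.64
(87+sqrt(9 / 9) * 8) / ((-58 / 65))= -6175 / 58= -106.47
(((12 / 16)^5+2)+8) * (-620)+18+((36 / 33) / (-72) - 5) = -53510849 / 8448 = -6334.14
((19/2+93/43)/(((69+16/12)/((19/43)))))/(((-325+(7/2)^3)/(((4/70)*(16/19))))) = -385152/30819030305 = -0.00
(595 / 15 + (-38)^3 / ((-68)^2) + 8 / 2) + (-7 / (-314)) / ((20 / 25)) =31.83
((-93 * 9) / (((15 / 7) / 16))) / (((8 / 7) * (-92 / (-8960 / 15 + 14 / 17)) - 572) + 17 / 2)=6654386592 / 599810215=11.09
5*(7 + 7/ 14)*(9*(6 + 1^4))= 4725/ 2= 2362.50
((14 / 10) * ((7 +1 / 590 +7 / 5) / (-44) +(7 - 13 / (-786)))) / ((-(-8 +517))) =-487456193 / 25964802600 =-0.02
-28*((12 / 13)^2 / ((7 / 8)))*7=-32256 / 169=-190.86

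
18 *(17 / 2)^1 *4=612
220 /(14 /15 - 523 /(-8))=26400 /7957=3.32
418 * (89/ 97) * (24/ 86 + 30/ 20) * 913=2598355089/ 4171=622957.35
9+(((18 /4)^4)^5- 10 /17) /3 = 206680312804438600241 /53477376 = 3864817765262.80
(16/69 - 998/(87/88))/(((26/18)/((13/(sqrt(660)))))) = -1009744* sqrt(165)/36685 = -353.56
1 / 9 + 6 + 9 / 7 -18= -668 / 63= -10.60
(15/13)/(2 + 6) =15/104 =0.14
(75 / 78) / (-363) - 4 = -37777 / 9438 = -4.00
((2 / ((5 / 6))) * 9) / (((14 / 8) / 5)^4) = 3456000 / 2401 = 1439.40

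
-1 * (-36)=36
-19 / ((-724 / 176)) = 836 / 181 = 4.62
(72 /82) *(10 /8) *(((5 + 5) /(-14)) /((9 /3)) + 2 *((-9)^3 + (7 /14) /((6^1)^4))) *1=-66145645 /41328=-1600.50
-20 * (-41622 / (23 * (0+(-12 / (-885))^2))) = 196856225.54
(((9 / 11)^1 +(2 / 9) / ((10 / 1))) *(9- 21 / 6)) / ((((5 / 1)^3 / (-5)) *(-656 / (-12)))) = -52 / 15375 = -0.00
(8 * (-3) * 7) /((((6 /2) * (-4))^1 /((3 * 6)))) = 252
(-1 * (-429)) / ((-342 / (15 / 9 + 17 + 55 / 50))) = -84799 / 3420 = -24.80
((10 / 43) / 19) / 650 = 0.00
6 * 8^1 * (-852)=-40896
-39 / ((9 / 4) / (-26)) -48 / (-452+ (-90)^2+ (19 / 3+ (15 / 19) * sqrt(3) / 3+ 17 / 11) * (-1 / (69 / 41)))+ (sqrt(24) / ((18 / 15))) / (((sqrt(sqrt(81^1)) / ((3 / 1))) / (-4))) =-20 * sqrt(6) / 3 -610798320 * sqrt(3) / 4754111133720947+ 6427468685410668568 / 14262333401162841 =434.33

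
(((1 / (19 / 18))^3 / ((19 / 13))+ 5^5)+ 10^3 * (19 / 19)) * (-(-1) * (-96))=-51614394336 / 130321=-396055.85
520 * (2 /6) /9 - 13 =169 /27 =6.26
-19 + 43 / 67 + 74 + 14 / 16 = 30293 / 536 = 56.52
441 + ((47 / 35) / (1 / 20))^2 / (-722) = 7783177 / 17689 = 440.00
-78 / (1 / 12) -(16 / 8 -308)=-630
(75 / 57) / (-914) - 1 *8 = -138953 / 17366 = -8.00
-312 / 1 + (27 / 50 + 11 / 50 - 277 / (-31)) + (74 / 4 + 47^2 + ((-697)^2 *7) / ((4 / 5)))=13183537231 / 3100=4252753.95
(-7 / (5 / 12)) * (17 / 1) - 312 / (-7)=-241.03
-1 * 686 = -686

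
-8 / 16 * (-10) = 5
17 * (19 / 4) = 323 / 4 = 80.75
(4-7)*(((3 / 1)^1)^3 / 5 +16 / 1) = -321 / 5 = -64.20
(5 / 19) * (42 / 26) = 105 / 247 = 0.43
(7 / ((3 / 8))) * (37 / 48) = 259 / 18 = 14.39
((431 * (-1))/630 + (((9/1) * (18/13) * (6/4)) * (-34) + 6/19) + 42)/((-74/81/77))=9149365863/182780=50056.71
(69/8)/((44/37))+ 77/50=77377/8800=8.79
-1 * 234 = -234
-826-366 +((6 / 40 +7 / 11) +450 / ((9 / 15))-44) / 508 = -133062427 / 111760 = -1190.61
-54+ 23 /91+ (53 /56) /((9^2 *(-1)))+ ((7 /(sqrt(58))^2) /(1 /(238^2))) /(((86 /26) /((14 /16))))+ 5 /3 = 129150545375 /73533096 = 1756.36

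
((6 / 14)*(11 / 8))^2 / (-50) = -0.01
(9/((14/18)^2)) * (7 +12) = 13851/49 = 282.67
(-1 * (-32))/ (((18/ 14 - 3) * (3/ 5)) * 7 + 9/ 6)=-320/ 57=-5.61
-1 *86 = -86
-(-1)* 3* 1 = 3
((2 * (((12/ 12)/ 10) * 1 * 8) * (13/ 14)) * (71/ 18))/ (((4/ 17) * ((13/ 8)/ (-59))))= -284852/ 315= -904.29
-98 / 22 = -49 / 11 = -4.45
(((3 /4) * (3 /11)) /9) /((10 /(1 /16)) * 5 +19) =1 /36036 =0.00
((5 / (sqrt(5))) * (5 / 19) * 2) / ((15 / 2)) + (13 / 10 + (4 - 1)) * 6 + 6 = 4 * sqrt(5) / 57 + 159 / 5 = 31.96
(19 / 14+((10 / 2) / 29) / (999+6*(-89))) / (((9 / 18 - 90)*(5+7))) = -51257 / 40552092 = -0.00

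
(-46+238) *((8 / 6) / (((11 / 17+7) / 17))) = 36992 / 65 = 569.11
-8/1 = -8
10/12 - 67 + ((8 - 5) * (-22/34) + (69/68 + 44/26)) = -173443/2652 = -65.40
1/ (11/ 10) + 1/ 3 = 41/ 33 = 1.24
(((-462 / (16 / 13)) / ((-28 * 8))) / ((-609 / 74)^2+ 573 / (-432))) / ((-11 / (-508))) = 61025913 / 52360948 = 1.17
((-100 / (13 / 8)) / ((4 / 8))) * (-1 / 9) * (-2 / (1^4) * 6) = -6400 / 39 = -164.10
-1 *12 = -12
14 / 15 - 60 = -886 / 15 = -59.07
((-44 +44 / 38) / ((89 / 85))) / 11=-6290 / 1691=-3.72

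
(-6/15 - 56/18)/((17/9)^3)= -12798/24565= -0.52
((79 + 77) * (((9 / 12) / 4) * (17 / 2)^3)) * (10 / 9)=319345 / 16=19959.06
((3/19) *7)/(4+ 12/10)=105/494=0.21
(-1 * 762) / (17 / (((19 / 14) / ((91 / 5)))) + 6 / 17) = -615315 / 184378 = -3.34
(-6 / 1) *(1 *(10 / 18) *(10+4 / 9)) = -940 / 27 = -34.81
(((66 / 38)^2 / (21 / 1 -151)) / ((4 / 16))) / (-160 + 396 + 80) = -1089 / 3707470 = -0.00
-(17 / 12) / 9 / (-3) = 17 / 324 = 0.05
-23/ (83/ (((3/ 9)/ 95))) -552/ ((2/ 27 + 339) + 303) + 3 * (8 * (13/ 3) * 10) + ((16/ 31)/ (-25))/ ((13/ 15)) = 21465980461786/ 20657935155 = 1039.12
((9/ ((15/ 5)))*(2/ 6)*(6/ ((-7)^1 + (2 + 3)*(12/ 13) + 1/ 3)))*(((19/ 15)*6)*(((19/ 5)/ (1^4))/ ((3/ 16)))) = -56316/ 125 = -450.53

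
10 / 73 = 0.14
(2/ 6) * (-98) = -98/ 3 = -32.67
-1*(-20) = 20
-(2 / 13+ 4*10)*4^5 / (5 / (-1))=534528 / 65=8223.51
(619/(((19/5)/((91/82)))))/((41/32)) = 4506320/31939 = 141.09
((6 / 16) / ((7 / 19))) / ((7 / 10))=285 / 196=1.45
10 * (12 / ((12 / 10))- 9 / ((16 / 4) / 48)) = -980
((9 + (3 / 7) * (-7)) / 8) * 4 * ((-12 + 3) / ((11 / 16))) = -432 / 11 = -39.27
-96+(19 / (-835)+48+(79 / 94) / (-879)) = -3313285939 / 68992710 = -48.02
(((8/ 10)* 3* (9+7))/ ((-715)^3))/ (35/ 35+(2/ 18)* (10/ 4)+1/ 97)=-335232/ 4110338464375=-0.00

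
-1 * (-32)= 32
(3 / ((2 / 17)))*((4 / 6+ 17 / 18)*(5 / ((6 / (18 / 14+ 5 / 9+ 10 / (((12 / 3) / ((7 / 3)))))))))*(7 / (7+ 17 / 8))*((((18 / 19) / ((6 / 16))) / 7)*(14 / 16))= 2383655 / 37449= 63.65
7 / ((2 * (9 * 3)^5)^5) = 7 / 19464537206827446691829887763803561824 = 0.00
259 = 259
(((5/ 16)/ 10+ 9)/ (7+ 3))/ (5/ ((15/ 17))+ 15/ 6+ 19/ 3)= 289/ 4640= 0.06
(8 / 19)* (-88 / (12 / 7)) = -1232 / 57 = -21.61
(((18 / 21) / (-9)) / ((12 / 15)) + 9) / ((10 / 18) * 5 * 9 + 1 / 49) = 2611 / 7356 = 0.35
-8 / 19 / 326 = -4 / 3097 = -0.00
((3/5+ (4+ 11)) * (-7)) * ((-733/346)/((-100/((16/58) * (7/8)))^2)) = 9805341/7274650000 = 0.00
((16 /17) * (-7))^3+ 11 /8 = -11185381 /39304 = -284.59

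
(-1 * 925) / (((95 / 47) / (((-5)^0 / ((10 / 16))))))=-13912 / 19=-732.21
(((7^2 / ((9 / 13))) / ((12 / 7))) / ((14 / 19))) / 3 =12103 / 648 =18.68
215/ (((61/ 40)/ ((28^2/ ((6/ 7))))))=23598400/ 183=128953.01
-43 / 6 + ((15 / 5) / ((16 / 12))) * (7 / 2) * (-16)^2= 12053 / 6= 2008.83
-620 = -620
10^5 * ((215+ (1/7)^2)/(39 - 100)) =-1053600000/2989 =-352492.47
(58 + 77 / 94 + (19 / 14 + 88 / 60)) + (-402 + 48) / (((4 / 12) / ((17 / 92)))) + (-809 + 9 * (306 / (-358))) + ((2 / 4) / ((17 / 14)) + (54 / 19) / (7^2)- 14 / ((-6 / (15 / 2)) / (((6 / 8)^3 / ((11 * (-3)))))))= -61513626658786997 / 64680183173760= -951.04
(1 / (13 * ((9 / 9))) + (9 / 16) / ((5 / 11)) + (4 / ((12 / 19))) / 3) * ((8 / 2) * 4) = 32063 / 585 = 54.81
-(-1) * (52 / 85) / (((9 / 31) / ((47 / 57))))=1.74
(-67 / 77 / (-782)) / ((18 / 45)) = 0.00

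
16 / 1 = 16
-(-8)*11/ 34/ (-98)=-22/ 833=-0.03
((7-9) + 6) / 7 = 4 / 7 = 0.57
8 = 8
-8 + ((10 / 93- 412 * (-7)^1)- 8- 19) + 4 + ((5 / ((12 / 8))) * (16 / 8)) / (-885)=46964879 / 16461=2853.10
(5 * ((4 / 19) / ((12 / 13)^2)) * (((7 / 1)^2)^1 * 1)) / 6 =41405 / 4104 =10.09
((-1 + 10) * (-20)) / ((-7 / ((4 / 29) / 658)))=0.01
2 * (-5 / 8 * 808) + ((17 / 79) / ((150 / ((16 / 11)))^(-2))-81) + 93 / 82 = 248470793 / 207296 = 1198.63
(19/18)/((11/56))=532/99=5.37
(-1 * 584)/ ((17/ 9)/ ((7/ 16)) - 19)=36792/ 925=39.78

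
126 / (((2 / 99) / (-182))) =-1135134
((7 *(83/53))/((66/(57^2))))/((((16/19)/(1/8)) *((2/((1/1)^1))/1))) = 11955237/298496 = 40.05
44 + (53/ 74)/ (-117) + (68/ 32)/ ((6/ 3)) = 3120785/ 69264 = 45.06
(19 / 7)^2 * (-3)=-1083 / 49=-22.10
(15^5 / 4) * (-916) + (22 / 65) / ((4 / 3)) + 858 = -22606482177 / 130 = -173896016.75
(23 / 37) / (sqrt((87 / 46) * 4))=23 * sqrt(4002) / 6438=0.23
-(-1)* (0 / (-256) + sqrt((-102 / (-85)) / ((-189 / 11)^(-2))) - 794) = -794 + 189* sqrt(30) / 55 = -775.18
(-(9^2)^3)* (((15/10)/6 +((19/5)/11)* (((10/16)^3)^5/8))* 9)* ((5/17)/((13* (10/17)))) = -45996.98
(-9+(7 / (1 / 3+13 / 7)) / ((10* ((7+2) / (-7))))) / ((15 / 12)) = -12763 / 1725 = -7.40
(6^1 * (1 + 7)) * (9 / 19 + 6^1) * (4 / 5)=23616 / 95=248.59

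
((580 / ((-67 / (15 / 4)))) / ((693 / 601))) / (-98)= 435725 / 1516746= 0.29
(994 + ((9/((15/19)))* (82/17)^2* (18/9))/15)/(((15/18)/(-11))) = -490852692/36125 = -13587.62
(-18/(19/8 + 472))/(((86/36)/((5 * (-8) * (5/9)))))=3840/10879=0.35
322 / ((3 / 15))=1610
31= 31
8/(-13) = -8/13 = -0.62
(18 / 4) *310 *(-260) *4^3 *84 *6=-11699251200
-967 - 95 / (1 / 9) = -1822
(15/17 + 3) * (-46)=-3036/17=-178.59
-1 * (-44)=44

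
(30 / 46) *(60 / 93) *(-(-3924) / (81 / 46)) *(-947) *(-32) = 28414073.12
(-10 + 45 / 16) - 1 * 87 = -1507 / 16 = -94.19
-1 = -1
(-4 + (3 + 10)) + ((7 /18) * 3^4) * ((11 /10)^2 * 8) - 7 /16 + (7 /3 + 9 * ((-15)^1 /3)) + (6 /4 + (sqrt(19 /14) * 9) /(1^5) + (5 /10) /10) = 9 * sqrt(266) /14 + 326839 /1200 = 282.85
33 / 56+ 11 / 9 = 1.81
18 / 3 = 6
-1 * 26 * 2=-52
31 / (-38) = -31 / 38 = -0.82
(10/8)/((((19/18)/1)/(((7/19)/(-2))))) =-315/1444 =-0.22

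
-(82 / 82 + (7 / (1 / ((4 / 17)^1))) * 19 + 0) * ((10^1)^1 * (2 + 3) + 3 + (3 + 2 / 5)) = -154818 / 85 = -1821.39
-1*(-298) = 298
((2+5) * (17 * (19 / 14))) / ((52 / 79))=25517 / 104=245.36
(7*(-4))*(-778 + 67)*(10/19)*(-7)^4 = 477991080/19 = 25157425.26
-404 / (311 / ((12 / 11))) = -4848 / 3421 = -1.42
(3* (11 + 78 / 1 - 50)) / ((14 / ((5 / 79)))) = 585 / 1106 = 0.53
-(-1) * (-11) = -11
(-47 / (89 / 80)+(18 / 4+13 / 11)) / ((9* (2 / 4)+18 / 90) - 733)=357975 / 7130057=0.05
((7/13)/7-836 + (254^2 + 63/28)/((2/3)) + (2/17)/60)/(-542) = -2544367357/14373840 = -177.01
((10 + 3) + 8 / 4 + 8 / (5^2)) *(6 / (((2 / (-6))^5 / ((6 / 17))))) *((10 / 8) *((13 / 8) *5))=-10889073 / 136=-80066.71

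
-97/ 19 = -5.11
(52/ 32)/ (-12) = -13/ 96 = -0.14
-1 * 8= -8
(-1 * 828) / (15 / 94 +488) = -77832 / 45887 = -1.70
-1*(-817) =817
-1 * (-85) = 85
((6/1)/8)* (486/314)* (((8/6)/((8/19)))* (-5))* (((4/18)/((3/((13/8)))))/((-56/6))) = 33345/140672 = 0.24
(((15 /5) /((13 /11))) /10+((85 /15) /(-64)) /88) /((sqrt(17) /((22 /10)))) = 277679 *sqrt(17) /8486400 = 0.13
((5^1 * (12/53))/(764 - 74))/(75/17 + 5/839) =14263/38404595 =0.00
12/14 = 6/7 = 0.86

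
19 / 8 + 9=91 / 8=11.38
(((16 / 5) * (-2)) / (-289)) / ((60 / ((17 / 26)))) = 4 / 16575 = 0.00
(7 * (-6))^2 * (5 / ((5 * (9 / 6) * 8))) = 147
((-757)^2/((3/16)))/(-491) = -9168784/1473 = -6224.56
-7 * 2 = -14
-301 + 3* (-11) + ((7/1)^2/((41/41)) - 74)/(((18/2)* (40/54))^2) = -5353/16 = -334.56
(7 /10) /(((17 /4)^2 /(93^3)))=45043992 /1445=31172.31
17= 17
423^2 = 178929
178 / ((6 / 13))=1157 / 3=385.67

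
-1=-1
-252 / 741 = -84 / 247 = -0.34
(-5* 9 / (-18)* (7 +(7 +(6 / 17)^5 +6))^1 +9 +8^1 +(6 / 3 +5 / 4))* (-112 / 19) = -11173612156 / 26977283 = -414.19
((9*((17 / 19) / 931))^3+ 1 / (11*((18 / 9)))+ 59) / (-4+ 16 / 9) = -12941705318113125 / 487071275131672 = -26.57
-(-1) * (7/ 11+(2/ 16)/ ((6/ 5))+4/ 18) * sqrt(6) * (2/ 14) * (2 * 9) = 1525 * sqrt(6)/ 616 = 6.06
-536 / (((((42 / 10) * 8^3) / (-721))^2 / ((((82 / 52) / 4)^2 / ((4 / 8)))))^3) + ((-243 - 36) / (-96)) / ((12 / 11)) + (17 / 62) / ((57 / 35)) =429655713438191928637273278629537 / 152926465401024416109281994080256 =2.81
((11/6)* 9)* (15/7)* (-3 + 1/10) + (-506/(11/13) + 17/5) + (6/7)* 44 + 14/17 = -658.60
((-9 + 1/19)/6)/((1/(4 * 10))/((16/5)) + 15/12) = -1.19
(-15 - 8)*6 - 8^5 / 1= -32906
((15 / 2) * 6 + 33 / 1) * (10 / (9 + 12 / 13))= 3380 / 43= 78.60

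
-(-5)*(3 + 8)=55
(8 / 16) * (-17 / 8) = -17 / 16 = -1.06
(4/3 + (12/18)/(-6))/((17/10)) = 110/153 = 0.72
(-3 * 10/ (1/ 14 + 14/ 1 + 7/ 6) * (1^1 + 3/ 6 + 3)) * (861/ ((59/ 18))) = -4393683/ 1888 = -2327.16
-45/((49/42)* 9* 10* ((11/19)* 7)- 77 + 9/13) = -11115/86257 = -0.13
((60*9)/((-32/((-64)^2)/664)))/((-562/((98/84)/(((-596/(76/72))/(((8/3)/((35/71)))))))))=-114654208/125607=-912.80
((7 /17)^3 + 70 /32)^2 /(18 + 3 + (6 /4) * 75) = 31486018249 /824925558144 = 0.04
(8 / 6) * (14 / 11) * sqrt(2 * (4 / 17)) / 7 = 16 * sqrt(34) / 561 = 0.17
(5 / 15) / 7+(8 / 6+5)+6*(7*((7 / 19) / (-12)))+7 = 9649 / 798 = 12.09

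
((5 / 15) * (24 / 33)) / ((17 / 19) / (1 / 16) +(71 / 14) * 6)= 1064 / 196383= 0.01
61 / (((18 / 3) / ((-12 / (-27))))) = 122 / 27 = 4.52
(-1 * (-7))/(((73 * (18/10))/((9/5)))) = 7/73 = 0.10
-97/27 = -3.59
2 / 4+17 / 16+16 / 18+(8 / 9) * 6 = 1121 / 144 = 7.78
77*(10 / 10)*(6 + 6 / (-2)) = 231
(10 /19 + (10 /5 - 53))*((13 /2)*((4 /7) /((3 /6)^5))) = -113984 /19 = -5999.16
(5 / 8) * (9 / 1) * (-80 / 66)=-75 / 11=-6.82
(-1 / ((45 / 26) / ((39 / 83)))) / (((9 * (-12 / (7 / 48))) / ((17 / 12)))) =20111 / 38724480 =0.00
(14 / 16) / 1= 7 / 8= 0.88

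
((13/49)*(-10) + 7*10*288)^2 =975571044100/2401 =406318635.61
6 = 6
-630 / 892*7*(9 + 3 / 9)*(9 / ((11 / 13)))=-490.80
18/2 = 9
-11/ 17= -0.65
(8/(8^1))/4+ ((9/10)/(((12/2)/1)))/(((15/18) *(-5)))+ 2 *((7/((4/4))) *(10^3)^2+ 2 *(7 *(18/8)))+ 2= 7000032607/500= 14000065.21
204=204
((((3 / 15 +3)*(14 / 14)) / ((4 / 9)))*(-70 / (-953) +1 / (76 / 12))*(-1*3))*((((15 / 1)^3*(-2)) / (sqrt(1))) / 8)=76344525 / 18107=4216.30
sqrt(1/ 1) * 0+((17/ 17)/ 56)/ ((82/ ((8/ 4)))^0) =1/ 56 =0.02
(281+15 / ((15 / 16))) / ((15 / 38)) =3762 / 5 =752.40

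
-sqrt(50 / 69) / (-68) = 5 * sqrt(138) / 4692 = 0.01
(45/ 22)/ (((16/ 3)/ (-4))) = -135/ 88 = -1.53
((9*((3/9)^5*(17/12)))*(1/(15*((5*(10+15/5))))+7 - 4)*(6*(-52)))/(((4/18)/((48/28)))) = -28424/75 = -378.99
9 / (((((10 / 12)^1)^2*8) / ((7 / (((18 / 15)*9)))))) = 21 / 20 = 1.05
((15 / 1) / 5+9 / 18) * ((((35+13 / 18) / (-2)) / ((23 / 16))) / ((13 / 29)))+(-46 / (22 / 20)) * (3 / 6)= -3490568 / 29601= -117.92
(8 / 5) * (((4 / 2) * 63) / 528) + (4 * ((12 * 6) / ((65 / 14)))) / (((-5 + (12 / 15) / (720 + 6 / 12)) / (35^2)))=-391446463359 / 25752155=-15200.53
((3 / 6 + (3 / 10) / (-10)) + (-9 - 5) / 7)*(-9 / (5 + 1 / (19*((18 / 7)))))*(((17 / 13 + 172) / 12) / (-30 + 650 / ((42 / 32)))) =218444121 / 2565602000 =0.09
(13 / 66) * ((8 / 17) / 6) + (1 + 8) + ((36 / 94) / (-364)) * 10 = 64819186 / 7198191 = 9.00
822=822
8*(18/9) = 16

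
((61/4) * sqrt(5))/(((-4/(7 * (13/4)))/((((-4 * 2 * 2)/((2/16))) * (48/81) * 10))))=1776320 * sqrt(5)/27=147110.08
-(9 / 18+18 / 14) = -25 / 14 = -1.79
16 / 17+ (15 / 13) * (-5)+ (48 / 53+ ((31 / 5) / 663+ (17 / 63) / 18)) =-258880151 / 66412710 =-3.90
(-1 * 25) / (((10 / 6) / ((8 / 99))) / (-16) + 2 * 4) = -3200 / 859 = -3.73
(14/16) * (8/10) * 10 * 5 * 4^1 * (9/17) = 1260/17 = 74.12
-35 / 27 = -1.30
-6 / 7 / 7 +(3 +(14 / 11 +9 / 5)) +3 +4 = 34901 / 2695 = 12.95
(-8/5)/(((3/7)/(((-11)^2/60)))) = -1694/225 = -7.53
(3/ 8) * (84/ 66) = 21/ 44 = 0.48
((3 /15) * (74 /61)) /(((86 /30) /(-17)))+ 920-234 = 1795604 /2623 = 684.56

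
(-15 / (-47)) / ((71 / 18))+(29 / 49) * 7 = 98663 / 23359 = 4.22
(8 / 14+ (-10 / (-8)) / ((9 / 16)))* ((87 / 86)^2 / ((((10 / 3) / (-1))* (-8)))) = 27753 / 258860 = 0.11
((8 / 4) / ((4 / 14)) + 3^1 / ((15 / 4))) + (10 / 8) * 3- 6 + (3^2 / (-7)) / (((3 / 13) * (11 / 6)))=3867 / 1540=2.51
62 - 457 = -395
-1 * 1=-1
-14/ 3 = -4.67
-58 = -58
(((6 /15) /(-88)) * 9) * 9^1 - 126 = -27801 /220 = -126.37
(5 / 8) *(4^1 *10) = 25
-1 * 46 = -46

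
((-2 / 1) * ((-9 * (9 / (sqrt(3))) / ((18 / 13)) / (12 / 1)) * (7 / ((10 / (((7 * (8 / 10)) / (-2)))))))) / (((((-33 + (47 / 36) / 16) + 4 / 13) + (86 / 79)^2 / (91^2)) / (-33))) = -156441809828304 * sqrt(3) / 24269331515425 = -11.16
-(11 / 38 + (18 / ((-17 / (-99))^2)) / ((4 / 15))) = -12571372 / 5491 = -2289.45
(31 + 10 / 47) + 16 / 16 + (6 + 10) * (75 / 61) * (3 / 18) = 35.49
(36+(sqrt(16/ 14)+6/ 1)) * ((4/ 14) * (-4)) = -48 - 16 * sqrt(14)/ 49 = -49.22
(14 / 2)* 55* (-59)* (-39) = 885885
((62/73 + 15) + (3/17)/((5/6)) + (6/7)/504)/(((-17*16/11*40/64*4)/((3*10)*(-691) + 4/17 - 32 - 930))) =283006910813/50210860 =5636.37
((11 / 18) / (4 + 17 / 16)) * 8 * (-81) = -704 / 9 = -78.22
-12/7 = -1.71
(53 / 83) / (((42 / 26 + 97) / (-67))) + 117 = 12403339 / 106406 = 116.57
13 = 13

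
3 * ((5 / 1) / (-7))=-15 / 7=-2.14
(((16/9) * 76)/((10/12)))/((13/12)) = 9728/65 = 149.66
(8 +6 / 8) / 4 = 2.19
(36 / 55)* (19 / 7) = 684 / 385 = 1.78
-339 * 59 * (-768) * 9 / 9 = 15360768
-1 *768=-768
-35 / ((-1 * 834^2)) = 35 / 695556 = 0.00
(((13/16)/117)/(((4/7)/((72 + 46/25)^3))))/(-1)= -5504313269/1125000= -4892.72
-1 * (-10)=10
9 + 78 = 87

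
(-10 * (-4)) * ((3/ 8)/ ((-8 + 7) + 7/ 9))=-135/ 2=-67.50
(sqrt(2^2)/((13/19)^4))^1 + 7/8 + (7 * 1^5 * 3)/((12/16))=8682727/228488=38.00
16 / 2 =8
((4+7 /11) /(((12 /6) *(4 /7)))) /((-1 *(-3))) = 1.35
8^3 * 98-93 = 50083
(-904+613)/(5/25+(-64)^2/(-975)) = 283725/3901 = 72.73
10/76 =0.13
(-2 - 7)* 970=-8730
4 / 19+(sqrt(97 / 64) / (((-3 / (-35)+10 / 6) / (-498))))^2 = 1259805135859 / 10292224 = 122403.59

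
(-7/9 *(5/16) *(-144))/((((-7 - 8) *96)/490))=-11.91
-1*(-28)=28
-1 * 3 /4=-3 /4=-0.75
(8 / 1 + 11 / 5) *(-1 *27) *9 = -12393 / 5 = -2478.60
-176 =-176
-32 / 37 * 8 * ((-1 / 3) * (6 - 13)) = -1792 / 111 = -16.14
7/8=0.88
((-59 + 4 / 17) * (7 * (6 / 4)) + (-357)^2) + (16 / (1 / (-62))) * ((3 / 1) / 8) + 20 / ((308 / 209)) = 30100703 / 238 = 126473.54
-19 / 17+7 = 100 / 17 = 5.88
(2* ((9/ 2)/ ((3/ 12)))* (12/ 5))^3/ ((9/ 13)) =116453376/ 125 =931627.01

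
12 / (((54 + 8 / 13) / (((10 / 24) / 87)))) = 0.00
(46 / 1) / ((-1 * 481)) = -46 / 481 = -0.10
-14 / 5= -2.80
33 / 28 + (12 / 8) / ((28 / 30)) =39 / 14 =2.79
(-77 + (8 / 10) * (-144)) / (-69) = 961 / 345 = 2.79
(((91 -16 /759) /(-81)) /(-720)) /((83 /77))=483371 /333998640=0.00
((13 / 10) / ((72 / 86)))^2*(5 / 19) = 312481 / 492480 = 0.63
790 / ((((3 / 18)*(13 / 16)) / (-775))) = -58776000 / 13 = -4521230.77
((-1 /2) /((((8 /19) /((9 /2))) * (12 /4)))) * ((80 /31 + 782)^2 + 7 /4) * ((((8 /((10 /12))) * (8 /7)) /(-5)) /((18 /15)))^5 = 1131421820390473728 /50473521875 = 22416145.70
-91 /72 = -1.26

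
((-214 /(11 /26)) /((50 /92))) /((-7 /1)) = 255944 /1925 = 132.96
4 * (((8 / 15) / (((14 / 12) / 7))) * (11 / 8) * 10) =176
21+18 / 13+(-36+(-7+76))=720 / 13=55.38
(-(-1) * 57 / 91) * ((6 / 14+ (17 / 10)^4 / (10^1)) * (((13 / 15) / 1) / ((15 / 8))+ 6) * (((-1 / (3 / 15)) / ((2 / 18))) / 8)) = -36658887033 / 1274000000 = -28.77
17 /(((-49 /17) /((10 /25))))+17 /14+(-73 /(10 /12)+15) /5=-38379 /2450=-15.66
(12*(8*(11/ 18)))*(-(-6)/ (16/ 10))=220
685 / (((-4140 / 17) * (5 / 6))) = -2329 / 690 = -3.38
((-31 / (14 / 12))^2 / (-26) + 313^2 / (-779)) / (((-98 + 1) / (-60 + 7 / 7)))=-4477002305 / 48133631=-93.01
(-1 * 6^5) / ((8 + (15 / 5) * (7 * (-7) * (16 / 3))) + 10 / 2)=2592 / 257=10.09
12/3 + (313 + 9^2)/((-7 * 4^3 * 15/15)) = 699/224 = 3.12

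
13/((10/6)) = 7.80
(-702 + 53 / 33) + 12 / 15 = -115433 / 165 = -699.59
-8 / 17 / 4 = -2 / 17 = -0.12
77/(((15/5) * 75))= 77/225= 0.34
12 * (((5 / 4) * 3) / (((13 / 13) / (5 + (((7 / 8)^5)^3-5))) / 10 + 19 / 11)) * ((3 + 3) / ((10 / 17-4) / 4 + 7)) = 217913073306383700 / 12246115408730059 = 17.79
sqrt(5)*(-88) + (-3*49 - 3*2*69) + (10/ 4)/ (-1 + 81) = -17951/ 32 - 88*sqrt(5) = -757.74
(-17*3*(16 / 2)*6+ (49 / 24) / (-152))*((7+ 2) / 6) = -8930353 / 2432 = -3672.02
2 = 2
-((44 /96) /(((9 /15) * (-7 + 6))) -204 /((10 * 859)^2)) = 1014590047 /1328185800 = 0.76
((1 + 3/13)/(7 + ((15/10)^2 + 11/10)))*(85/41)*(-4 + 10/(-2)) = -27200/12259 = -2.22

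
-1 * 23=-23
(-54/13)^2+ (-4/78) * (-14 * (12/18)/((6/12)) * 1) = 18.21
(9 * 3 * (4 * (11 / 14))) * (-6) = -3564 / 7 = -509.14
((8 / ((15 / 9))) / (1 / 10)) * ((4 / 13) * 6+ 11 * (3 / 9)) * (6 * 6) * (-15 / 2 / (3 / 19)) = -5882400 / 13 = -452492.31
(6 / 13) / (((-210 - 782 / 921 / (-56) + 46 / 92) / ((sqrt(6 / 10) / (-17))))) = 154728 * sqrt(15) / 5969425475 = 0.00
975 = 975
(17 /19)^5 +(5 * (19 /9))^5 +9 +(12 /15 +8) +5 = 95814997557183604 /731055849255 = 131063.85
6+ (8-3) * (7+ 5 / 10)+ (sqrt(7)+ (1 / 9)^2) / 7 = sqrt(7) / 7+ 49331 / 1134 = 43.88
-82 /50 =-41 /25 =-1.64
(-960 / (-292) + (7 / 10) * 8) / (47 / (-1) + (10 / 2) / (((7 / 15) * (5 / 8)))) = -22708 / 76285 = -0.30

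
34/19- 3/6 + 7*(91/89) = 28567/3382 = 8.45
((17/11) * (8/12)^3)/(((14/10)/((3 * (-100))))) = -68000/693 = -98.12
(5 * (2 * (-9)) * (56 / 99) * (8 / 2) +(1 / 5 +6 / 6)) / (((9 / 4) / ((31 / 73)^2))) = -42799096 / 2637855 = -16.22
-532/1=-532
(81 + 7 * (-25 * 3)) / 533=-444 / 533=-0.83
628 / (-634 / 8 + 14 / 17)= -42704 / 5333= -8.01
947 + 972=1919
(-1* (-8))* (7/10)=28/5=5.60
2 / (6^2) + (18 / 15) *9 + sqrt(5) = sqrt(5) + 977 / 90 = 13.09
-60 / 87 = -20 / 29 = -0.69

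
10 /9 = 1.11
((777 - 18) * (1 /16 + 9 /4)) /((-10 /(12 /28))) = -84249 /1120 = -75.22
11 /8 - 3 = -13 /8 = -1.62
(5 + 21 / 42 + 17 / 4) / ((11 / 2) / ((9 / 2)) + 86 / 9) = 351 / 388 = 0.90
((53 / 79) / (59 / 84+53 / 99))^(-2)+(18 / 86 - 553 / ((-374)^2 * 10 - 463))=1562828474465679745 / 432598309352293392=3.61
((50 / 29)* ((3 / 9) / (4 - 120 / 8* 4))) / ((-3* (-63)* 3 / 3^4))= -25 / 17052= -0.00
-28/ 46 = -14/ 23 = -0.61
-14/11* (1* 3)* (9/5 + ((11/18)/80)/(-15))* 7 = -1904581/39600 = -48.10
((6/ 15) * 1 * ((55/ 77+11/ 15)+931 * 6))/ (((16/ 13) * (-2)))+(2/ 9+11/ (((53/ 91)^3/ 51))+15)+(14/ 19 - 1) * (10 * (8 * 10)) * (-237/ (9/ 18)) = 3626000913714563/ 35641153800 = 101736.35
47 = 47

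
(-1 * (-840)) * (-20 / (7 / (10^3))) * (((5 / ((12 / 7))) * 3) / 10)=-2100000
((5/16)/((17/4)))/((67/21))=105/4556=0.02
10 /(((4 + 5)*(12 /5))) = 25 /54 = 0.46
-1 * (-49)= 49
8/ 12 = 2/ 3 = 0.67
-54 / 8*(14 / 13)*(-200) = 18900 / 13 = 1453.85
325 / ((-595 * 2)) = -65 / 238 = -0.27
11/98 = 0.11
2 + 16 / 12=10 / 3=3.33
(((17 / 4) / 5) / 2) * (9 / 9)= 17 / 40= 0.42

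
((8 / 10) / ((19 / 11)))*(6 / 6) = 44 / 95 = 0.46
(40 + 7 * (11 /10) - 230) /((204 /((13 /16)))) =-23699 /32640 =-0.73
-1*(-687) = 687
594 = 594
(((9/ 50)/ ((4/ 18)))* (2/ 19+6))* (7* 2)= 32886/ 475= 69.23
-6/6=-1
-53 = -53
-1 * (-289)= 289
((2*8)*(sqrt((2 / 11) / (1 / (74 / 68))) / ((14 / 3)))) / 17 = 0.09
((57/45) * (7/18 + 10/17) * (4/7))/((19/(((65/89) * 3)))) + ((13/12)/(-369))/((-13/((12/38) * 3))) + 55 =8180028775/148507002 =55.08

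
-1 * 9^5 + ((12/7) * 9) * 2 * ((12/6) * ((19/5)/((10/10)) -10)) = -2080107/35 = -59431.63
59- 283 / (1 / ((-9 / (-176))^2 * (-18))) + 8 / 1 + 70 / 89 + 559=640.11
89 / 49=1.82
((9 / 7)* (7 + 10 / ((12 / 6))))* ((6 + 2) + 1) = 972 / 7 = 138.86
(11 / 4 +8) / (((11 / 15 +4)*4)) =645 / 1136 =0.57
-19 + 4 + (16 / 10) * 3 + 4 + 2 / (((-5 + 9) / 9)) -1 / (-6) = -23 / 15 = -1.53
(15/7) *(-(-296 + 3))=4395/7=627.86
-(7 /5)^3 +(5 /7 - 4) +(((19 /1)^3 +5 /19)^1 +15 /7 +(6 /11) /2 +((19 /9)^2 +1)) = 101632702846 /14812875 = 6861.11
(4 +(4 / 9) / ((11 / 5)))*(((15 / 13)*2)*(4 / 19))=1280 / 627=2.04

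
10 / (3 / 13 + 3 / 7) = 91 / 6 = 15.17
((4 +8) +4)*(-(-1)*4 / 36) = 16 / 9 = 1.78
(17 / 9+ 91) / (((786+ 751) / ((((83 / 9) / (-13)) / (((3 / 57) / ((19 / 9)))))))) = -25049068 / 14566149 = -1.72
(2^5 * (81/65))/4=648/65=9.97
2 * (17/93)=34/93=0.37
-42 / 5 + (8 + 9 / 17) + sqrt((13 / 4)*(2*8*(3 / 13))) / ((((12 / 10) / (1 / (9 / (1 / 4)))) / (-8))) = -0.51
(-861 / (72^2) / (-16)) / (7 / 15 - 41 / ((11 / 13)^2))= -173635 / 950059008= -0.00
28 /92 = 7 /23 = 0.30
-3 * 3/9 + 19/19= 0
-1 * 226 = -226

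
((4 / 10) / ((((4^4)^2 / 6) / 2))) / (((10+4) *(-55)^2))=3 / 1734656000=0.00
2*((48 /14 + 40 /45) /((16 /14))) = 68 /9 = 7.56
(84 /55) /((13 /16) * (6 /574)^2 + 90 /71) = 2619993152 /2174693895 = 1.20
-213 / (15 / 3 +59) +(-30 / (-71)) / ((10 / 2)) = -14739 / 4544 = -3.24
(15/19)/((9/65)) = 325/57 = 5.70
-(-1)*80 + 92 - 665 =-493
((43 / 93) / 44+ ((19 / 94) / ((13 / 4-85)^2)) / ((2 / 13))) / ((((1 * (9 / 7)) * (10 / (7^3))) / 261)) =74.54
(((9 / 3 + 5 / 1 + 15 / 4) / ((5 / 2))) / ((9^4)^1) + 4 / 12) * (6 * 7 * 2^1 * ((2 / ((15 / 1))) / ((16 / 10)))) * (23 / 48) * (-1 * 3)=-3528637 / 1049760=-3.36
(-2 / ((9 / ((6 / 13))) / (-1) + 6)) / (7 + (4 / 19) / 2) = 0.02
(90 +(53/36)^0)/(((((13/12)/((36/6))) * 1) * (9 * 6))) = 28/3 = 9.33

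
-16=-16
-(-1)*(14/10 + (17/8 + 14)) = 701/40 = 17.52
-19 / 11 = -1.73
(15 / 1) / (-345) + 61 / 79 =1324 / 1817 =0.73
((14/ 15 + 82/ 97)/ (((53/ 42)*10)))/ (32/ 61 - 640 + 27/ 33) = -12155836/ 55077974975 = -0.00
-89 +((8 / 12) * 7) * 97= 1091 / 3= 363.67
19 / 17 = 1.12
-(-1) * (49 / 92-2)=-135 / 92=-1.47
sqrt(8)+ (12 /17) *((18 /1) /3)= 7.06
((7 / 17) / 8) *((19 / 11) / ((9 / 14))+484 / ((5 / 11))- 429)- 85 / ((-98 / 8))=39.80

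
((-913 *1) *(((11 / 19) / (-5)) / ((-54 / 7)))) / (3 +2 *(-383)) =10043 / 559170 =0.02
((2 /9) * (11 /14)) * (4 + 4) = 88 /63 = 1.40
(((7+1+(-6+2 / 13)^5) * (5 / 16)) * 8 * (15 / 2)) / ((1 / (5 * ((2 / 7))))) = -67836295500 / 371293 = -182702.87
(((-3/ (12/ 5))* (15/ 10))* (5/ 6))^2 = 625/ 256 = 2.44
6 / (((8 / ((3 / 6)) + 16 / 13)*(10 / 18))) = 351 / 560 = 0.63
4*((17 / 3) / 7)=68 / 21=3.24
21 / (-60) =-7 / 20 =-0.35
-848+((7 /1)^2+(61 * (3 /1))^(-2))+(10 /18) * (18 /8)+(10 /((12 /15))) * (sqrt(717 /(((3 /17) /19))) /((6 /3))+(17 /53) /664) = 938.78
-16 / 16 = -1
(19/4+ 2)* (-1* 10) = -135/2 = -67.50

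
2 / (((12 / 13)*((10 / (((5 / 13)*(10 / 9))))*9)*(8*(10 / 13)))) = 13 / 7776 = 0.00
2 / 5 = 0.40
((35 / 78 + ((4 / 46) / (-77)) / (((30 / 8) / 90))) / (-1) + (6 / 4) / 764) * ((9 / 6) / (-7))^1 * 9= 398600253 / 492508016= 0.81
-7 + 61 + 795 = 849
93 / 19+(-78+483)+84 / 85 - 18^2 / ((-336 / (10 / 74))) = 687682761 / 1673140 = 411.01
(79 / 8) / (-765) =-79 / 6120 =-0.01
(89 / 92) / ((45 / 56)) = 1246 / 1035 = 1.20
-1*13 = -13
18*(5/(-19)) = -90/19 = -4.74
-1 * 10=-10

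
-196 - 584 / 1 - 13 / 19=-780.68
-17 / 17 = -1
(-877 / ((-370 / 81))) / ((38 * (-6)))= -23679 / 28120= -0.84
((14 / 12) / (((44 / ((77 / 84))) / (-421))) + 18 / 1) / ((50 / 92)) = 51451 / 3600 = 14.29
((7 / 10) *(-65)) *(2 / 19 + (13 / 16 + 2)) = -80717 / 608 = -132.76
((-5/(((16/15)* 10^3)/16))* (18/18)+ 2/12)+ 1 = 131/120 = 1.09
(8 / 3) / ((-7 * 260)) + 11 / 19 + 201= 5227912 / 25935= 201.58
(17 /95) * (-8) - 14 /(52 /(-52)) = 1194 /95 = 12.57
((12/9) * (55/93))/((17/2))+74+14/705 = 82606304/1114605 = 74.11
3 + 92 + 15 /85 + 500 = 10118 /17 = 595.18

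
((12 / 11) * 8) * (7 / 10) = 336 / 55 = 6.11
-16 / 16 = -1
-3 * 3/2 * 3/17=-27/34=-0.79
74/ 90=37/ 45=0.82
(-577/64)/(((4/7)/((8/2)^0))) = -15.78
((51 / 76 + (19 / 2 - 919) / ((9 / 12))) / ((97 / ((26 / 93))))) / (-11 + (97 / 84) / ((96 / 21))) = 229910720 / 707363673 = 0.33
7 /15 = 0.47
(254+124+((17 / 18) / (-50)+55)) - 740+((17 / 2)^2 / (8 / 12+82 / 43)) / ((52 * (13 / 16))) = -1933755167 / 6312150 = -306.35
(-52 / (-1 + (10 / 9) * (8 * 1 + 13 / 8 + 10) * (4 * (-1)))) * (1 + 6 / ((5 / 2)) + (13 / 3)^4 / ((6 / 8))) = 14959126 / 53595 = 279.11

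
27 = 27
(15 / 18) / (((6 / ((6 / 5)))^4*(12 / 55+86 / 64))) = 176 / 206175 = 0.00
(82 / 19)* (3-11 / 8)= 533 / 76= 7.01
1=1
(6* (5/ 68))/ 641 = 15/ 21794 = 0.00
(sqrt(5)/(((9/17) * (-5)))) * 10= -34 * sqrt(5)/9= -8.45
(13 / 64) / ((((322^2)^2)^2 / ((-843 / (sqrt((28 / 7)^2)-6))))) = 10959 / 14793023365411441246208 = 0.00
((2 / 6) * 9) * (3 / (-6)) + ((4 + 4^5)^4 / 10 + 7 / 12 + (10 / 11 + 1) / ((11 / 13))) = 810791298857981 / 7260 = 111679242266.94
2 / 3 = 0.67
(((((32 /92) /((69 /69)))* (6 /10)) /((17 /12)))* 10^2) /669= 1920 /87193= 0.02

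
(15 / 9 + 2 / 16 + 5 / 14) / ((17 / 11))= 3971 / 2856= 1.39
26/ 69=0.38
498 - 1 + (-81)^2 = 7058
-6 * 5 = -30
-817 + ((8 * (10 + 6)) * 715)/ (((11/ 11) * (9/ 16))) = 1456967/ 9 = 161885.22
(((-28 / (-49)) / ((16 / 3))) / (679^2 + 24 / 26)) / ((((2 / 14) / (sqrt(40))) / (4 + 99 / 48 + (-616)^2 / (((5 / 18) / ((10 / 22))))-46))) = 387434151 * sqrt(10) / 191793440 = 6.39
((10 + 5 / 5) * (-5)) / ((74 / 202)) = -150.14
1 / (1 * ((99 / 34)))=34 / 99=0.34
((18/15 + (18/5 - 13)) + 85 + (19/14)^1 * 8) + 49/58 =179659/2030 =88.50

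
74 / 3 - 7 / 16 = 24.23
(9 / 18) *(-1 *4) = -2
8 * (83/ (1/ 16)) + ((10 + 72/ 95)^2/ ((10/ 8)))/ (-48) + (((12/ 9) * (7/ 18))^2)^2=254732543648213/ 23981275125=10622.14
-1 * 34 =-34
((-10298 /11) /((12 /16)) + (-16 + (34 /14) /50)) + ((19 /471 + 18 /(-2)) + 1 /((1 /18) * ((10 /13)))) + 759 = -296635961 /604450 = -490.75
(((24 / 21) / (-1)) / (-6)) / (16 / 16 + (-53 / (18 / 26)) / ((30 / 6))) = -15 / 1127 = -0.01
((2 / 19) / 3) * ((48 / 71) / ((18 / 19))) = 16 / 639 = 0.03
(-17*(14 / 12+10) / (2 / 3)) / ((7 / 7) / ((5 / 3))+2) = -5695 / 52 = -109.52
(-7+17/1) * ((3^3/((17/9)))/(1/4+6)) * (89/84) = 14418/595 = 24.23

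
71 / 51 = 1.39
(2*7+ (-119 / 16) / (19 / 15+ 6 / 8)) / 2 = 4991 / 968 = 5.16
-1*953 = -953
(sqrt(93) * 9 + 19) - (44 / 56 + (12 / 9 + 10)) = 289 / 42 + 9 * sqrt(93) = 93.67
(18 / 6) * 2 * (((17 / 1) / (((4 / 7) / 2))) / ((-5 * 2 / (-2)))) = 357 / 5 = 71.40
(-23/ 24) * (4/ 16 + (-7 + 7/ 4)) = 115/ 24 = 4.79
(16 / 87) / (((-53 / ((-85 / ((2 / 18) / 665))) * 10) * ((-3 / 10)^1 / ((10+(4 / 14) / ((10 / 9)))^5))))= -66806498.11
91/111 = 0.82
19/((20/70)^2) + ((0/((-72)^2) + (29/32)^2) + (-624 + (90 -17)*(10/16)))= -344.80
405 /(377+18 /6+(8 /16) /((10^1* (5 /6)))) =20250 /19003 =1.07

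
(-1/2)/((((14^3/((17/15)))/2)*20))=-17/823200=-0.00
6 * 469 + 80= 2894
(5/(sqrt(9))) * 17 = 85/3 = 28.33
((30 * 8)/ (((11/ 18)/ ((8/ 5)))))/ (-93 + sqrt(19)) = -321408/ 47465 - 3456 * sqrt(19)/ 47465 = -7.09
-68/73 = -0.93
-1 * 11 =-11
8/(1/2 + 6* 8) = 16/97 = 0.16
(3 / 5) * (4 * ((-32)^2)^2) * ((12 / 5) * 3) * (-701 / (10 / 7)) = -1111398285312 / 125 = -8891186282.50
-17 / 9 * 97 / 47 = -1649 / 423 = -3.90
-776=-776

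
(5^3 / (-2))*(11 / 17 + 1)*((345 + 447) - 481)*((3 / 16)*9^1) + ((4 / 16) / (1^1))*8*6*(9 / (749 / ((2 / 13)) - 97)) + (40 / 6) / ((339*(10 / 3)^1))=-7923103772905 / 146656824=-54024.79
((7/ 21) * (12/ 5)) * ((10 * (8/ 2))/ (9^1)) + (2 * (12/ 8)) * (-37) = -967/ 9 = -107.44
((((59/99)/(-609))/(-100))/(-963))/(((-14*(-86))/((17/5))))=-1003/34952260266000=-0.00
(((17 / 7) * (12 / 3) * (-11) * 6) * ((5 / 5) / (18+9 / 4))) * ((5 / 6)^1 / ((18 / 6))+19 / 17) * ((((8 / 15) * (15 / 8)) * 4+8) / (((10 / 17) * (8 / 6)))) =-91256 / 135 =-675.97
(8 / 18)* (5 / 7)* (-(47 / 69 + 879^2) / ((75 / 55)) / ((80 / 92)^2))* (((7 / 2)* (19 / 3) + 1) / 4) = -468708202523 / 340200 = -1377743.10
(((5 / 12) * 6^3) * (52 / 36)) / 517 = 0.25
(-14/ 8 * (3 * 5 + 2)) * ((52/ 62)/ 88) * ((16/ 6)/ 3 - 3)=29393/ 49104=0.60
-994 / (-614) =497 / 307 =1.62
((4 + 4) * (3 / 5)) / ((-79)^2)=24 / 31205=0.00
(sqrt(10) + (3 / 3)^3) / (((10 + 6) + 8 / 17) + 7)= 0.18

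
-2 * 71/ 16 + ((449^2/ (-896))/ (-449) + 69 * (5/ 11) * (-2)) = -700773/ 9856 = -71.10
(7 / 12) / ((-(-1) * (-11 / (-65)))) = 455 / 132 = 3.45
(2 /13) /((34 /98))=98 /221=0.44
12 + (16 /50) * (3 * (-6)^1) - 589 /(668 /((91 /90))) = 1607749 /300600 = 5.35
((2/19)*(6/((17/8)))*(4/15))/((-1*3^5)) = -128/392445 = -0.00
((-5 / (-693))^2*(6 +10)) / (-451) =-400 / 216592299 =-0.00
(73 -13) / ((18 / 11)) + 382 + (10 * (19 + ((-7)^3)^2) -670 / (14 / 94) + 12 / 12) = 1172601.10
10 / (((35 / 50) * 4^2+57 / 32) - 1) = 1600 / 1917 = 0.83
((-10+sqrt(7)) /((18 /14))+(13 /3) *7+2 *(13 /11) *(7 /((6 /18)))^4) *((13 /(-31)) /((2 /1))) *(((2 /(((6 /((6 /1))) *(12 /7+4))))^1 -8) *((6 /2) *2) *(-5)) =-30173651781 /1364 -4641 *sqrt(7) /124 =-22121544.61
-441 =-441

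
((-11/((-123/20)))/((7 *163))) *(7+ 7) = 440/20049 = 0.02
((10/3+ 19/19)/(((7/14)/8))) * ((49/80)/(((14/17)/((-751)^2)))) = 29083651.57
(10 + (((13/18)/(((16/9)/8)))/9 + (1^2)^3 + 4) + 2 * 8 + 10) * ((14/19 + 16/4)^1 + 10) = 609.53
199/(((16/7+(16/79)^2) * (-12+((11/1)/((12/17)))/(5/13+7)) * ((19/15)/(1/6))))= -1564868340/1375214851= -1.14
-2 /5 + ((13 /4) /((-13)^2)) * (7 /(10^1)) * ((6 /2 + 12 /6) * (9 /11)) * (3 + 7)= 431 /2860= 0.15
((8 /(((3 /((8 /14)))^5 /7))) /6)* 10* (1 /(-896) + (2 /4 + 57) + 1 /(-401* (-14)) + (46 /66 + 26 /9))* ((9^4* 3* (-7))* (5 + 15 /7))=-104294841456000 /74135677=-1406810.40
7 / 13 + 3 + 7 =137 / 13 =10.54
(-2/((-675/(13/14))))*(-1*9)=-13/525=-0.02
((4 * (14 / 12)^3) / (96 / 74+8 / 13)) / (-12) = -164983 / 596160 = -0.28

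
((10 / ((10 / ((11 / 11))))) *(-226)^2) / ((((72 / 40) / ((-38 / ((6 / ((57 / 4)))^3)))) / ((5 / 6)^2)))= -10031279.23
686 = 686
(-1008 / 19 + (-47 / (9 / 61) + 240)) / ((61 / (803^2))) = -14511426545 / 10431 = -1391182.68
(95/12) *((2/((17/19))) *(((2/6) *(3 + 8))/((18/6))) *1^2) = 19855/918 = 21.63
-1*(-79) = 79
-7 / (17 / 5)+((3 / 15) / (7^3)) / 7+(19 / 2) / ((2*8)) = -9567441 / 6530720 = -1.46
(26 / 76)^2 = 169 / 1444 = 0.12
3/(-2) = -3/2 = -1.50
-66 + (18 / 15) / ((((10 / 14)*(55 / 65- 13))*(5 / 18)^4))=-110127198 / 1234375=-89.22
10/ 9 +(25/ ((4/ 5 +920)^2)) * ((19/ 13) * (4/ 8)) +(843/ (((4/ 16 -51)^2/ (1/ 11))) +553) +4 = 558.14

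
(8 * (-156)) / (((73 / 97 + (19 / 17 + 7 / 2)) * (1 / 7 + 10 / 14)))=-4801888 / 17711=-271.12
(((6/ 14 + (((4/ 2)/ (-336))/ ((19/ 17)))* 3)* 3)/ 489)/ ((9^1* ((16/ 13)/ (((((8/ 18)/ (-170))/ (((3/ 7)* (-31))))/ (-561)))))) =-5707/ 71198514699840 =-0.00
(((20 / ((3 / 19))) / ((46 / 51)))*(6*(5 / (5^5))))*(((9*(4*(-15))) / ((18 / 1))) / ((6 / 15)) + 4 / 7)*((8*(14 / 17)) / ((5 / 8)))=-15204864 / 14375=-1057.73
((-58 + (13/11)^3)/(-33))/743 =75001/32634789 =0.00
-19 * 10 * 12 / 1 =-2280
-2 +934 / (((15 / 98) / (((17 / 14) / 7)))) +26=16238 / 15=1082.53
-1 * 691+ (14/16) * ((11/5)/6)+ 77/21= -54961/80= -687.01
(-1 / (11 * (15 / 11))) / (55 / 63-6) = 21 / 1615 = 0.01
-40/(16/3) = -15/2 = -7.50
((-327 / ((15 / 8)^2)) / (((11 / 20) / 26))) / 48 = -45344 / 495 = -91.60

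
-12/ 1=-12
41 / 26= 1.58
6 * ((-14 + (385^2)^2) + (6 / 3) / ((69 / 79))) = 3031949784634 / 23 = 131823903679.74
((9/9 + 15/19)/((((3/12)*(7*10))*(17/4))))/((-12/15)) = -4/133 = -0.03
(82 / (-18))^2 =1681 / 81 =20.75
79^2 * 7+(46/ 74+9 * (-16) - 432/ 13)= 20928498/ 481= 43510.39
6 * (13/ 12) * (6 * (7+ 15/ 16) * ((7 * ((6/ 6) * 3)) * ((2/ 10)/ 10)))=130.02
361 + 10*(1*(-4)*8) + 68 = 109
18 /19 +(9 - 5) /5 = 166 /95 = 1.75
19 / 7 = 2.71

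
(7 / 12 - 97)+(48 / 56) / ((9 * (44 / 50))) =-29663 / 308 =-96.31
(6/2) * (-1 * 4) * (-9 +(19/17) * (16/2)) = 12/17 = 0.71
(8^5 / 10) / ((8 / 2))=4096 / 5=819.20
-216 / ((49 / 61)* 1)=-13176 / 49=-268.90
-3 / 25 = -0.12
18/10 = 9/5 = 1.80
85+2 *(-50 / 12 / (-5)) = 260 / 3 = 86.67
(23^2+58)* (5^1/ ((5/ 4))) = 2348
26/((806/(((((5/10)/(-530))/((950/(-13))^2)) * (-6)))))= 507/14828075000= 0.00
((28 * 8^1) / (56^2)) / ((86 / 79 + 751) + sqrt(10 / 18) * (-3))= 6241 * sqrt(5) / 49421554280 + 938757 / 9884310856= 0.00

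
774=774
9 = 9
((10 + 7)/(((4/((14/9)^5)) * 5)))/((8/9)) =285719/32805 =8.71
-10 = -10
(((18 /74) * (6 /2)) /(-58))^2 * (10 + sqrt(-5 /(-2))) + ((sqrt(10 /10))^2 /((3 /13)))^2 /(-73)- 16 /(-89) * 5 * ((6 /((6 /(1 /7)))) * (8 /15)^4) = -260050305420151 /1060316154717750 + 729 * sqrt(10) /9210632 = -0.25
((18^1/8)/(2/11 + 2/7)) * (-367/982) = -28259/15712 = -1.80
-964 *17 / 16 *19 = -77843 / 4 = -19460.75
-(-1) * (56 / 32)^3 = 343 / 64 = 5.36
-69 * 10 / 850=-69 / 85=-0.81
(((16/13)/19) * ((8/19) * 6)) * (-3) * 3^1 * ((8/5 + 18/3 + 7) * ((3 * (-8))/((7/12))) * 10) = 290635776/32851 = 8847.09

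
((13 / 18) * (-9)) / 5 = -13 / 10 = -1.30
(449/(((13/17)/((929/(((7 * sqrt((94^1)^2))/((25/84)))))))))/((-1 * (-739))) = 0.33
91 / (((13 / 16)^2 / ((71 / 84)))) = 4544 / 39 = 116.51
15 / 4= 3.75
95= 95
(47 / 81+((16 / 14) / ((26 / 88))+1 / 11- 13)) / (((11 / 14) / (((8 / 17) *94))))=-1031748512 / 2166021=-476.33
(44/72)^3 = 1331/5832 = 0.23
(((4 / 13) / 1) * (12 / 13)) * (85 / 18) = 680 / 507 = 1.34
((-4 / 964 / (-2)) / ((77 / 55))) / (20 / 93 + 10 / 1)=0.00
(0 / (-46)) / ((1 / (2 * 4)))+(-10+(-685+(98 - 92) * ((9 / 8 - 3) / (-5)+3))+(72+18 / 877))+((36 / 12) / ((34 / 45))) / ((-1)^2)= -35707585 / 59636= -598.76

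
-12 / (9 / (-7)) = 28 / 3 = 9.33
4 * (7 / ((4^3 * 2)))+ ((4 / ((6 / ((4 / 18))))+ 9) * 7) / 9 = 57029 / 7776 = 7.33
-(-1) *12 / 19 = 12 / 19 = 0.63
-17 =-17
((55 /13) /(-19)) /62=-55 /15314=-0.00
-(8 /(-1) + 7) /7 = 0.14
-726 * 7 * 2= -10164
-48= -48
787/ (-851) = -787/ 851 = -0.92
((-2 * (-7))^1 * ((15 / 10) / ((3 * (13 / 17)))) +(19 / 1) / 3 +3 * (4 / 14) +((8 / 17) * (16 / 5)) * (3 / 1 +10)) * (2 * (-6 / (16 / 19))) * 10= -7918649 / 1547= -5118.71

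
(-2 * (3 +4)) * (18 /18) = -14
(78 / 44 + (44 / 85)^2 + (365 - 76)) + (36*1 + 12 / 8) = 328.54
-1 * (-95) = 95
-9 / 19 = -0.47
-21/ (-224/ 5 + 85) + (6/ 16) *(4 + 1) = 725/ 536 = 1.35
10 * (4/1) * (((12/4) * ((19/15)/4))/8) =19/4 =4.75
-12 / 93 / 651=-4 / 20181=-0.00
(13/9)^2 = 169/81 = 2.09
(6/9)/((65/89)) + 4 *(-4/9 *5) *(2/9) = -5594/5265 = -1.06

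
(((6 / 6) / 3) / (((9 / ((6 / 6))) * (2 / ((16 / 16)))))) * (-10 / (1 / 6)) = -10 / 9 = -1.11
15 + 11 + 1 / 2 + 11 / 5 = 287 / 10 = 28.70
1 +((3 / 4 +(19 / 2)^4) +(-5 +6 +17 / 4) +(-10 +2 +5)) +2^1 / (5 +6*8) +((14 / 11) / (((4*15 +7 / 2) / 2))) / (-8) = 9653874553 / 1184656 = 8149.10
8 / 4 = 2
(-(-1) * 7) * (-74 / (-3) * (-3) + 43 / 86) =-1029 / 2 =-514.50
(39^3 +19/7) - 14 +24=415322/7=59331.71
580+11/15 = 8711/15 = 580.73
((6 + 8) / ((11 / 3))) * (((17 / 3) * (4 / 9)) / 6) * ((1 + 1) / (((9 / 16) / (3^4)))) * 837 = 4249728 / 11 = 386338.91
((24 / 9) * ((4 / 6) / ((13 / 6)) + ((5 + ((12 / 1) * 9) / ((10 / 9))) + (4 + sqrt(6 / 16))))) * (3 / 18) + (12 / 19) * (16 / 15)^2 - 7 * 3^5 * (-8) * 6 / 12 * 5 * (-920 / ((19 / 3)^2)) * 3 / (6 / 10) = -3901414.28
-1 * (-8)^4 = -4096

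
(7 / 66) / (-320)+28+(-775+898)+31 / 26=152.19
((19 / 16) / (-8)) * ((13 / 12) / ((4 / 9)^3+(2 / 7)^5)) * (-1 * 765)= 771711304455 / 562675712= 1371.50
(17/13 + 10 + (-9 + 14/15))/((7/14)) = 6.48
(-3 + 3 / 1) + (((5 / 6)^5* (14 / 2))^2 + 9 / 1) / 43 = 1022711209 / 2600045568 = 0.39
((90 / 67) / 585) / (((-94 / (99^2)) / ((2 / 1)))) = -19602 / 40937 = -0.48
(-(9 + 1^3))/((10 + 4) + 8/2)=-5/9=-0.56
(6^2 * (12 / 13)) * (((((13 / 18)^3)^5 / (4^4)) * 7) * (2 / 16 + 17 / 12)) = 1019780483896115851 / 95952222101012742144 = 0.01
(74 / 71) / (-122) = -0.01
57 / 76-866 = -3461 / 4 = -865.25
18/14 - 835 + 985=1059/7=151.29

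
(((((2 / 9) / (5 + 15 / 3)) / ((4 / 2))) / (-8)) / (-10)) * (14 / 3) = 7 / 10800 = 0.00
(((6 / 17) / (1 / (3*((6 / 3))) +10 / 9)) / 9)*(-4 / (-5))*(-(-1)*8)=384 / 1955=0.20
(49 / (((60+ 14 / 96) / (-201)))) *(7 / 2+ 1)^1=-2127384 / 2887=-736.88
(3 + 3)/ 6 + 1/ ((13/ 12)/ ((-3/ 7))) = 55/ 91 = 0.60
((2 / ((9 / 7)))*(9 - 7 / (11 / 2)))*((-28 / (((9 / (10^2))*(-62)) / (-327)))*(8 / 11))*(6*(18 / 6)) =-2905504000 / 11253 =-258198.17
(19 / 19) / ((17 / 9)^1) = 9 / 17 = 0.53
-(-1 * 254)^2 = -64516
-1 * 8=-8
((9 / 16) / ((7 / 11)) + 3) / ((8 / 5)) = 2175 / 896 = 2.43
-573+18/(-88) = -573.20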